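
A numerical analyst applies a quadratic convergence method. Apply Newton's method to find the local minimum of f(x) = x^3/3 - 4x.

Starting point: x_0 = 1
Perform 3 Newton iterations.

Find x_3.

f(x) = x^3/3 - 4x
f'(x) = x^2 - 4, f''(x) = 2x
Newton update: x_{n+1} = x_n - (x_n^2 - 4)/(2*x_n)
Step 1: x_0 = 1, f'=-3, f''=2, x_1 = 5/2
Step 2: x_1 = 5/2, f'=9/4, f''=5, x_2 = 41/20
Step 3: x_2 = 41/20, f'=81/400, f''=41/10, x_3 = 3281/1640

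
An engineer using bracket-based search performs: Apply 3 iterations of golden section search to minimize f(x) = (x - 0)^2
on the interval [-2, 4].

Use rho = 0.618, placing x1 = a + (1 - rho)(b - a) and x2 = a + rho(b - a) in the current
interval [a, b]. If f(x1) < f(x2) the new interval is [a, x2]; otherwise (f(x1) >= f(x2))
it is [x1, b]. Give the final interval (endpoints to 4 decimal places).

Golden section search for min of f(x) = (x - 0)^2 on [-2, 4].
Each step: x1 = a + (1 - rho)(b - a), x2 = a + rho(b - a); if f(x1) < f(x2) keep [a, x2], otherwise keep [x1, b].
Step 1: [-2.0000, 4.0000], x1=0.2920 (f=0.0853), x2=1.7080 (f=2.9173); f(x1) < f(x2) => keep [-2.0000, 1.7080]
Step 2: [-2.0000, 1.7080], x1=-0.5835 (f=0.3405), x2=0.2915 (f=0.0850); f(x1) > f(x2) => keep [-0.5835, 1.7080]
Step 3: [-0.5835, 1.7080], x1=0.2918 (f=0.0852), x2=0.8326 (f=0.6933); f(x1) < f(x2) => keep [-0.5835, 0.8326]
Final interval: [-0.5835, 0.8326]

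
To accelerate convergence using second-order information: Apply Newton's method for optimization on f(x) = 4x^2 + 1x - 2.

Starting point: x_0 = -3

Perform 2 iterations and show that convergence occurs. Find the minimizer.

f(x) = 4x^2 + 1x - 2, f'(x) = 8x + (1), f''(x) = 8
Step 1: f'(-3) = -23, x_1 = -3 - -23/8 = -1/8
Step 2: f'(-1/8) = 0, x_2 = -1/8 (converged)
Newton's method converges in 1 step for quadratics.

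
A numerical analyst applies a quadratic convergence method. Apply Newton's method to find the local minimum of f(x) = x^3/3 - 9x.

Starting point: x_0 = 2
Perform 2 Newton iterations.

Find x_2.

f(x) = x^3/3 - 9x
f'(x) = x^2 - 9, f''(x) = 2x
Newton update: x_{n+1} = x_n - (x_n^2 - 9)/(2*x_n)
Step 1: x_0 = 2, f'=-5, f''=4, x_1 = 13/4
Step 2: x_1 = 13/4, f'=25/16, f''=13/2, x_2 = 313/104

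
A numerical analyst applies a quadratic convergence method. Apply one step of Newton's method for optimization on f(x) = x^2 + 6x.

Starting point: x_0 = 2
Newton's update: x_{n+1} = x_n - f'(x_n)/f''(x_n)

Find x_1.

f(x) = x^2 + 6x
f'(x) = 2x + (6), f''(x) = 2
Newton step: x_1 = x_0 - f'(x_0)/f''(x_0)
f'(2) = 10
x_1 = 2 - 10/2 = -3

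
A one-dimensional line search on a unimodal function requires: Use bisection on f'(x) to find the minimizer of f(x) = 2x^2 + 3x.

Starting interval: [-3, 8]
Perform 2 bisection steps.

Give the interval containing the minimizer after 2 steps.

Finding critical point of f(x) = 2x^2 + 3x using bisection on f'(x) = 4x + 3.
f'(x) = 0 when x = -3/4.
Starting interval: [-3, 8]
Step 1: mid = 5/2, f'(mid) = 13, new interval = [-3, 5/2]
Step 2: mid = -1/4, f'(mid) = 2, new interval = [-3, -1/4]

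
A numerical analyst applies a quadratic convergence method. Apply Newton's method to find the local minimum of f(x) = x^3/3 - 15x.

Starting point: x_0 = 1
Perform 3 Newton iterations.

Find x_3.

f(x) = x^3/3 - 15x
f'(x) = x^2 - 15, f''(x) = 2x
Newton update: x_{n+1} = x_n - (x_n^2 - 15)/(2*x_n)
Step 1: x_0 = 1, f'=-14, f''=2, x_1 = 8
Step 2: x_1 = 8, f'=49, f''=16, x_2 = 79/16
Step 3: x_2 = 79/16, f'=2401/256, f''=79/8, x_3 = 10081/2528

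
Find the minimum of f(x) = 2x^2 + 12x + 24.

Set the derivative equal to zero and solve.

f(x) = 2x^2 + 12x + 24
f'(x) = 4x + (12) = 0
x = -12/4 = -3
f(-3) = 6
Since f''(x) = 4 > 0, this is a minimum.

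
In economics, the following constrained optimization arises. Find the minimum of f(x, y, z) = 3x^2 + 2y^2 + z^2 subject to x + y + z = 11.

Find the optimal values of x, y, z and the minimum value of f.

Using Lagrange multipliers on f = 3x^2 + 2y^2 + z^2 with constraint x + y + z = 11:
Conditions: 2*3*x = lambda, 2*2*y = lambda, 2*1*z = lambda
So x = lambda/6, y = lambda/4, z = lambda/2
Substituting into constraint: lambda * (11/12) = 11
lambda = 12
x = 2, y = 3, z = 6
Minimum value = 66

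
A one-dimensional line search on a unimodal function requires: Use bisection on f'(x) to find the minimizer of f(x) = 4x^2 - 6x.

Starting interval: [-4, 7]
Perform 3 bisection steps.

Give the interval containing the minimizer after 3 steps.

Finding critical point of f(x) = 4x^2 - 6x using bisection on f'(x) = 8x + -6.
f'(x) = 0 when x = 3/4.
Starting interval: [-4, 7]
Step 1: mid = 3/2, f'(mid) = 6, new interval = [-4, 3/2]
Step 2: mid = -5/4, f'(mid) = -16, new interval = [-5/4, 3/2]
Step 3: mid = 1/8, f'(mid) = -5, new interval = [1/8, 3/2]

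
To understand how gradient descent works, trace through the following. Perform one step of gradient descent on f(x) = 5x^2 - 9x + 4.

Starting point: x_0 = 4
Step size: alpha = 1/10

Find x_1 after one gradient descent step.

f(x) = 5x^2 - 9x + 4
f'(x) = 10x - 9
f'(4) = 10*4 + (-9) = 31
x_1 = x_0 - alpha * f'(x_0) = 4 - 1/10 * 31 = 9/10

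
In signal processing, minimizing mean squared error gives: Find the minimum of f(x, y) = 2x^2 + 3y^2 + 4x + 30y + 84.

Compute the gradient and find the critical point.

f(x,y) = 2x^2 + 3y^2 + 4x + 30y + 84
df/dx = 4x + (4) = 0  =>  x = -1
df/dy = 6y + (30) = 0  =>  y = -5
f(-1, -5) = 2*(-1)^2 + 3*(-5)^2 + 4*(-1) + 30*(-5) + 84 = 7
Hessian is diagonal with entries 4, 6 > 0, so this is a minimum.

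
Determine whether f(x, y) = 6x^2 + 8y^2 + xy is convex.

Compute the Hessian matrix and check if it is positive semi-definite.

f(x,y) = 6x^2 + 8y^2 + xy
Hessian H = [[12, 1], [1, 16]]
trace(H) = 28, det(H) = 191
Eigenvalues: (28 +/- sqrt(20)) / 2 = 16.24, 11.76
Since both eigenvalues > 0, f is convex.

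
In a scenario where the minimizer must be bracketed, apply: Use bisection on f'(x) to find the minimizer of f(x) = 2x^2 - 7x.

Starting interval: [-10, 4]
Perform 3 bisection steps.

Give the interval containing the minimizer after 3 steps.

Finding critical point of f(x) = 2x^2 - 7x using bisection on f'(x) = 4x + -7.
f'(x) = 0 when x = 7/4.
Starting interval: [-10, 4]
Step 1: mid = -3, f'(mid) = -19, new interval = [-3, 4]
Step 2: mid = 1/2, f'(mid) = -5, new interval = [1/2, 4]
Step 3: mid = 9/4, f'(mid) = 2, new interval = [1/2, 9/4]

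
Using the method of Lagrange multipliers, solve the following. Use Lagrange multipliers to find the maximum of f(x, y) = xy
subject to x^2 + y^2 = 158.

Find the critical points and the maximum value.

Lagrange conditions: y = 2*lambda*x and x = 2*lambda*y
If x = 0 then y = 0, violating the constraint, so x, y != 0.
Dividing: y/x = x/y => x^2 = y^2 => y = x or y = -x
Constraint: 2x^2 = 158 => x^2 = 79 => x = +/-sqrt(79)
Critical points: (sqrt(79), sqrt(79)), (-sqrt(79), -sqrt(79)), (sqrt(79), -sqrt(79)), (-sqrt(79), sqrt(79))
  y = x:  xy = x^2 = 79  at (sqrt(79), sqrt(79)) and (-sqrt(79), -sqrt(79))
  y = -x: xy = -x^2 = -79 at (sqrt(79), -sqrt(79)) and (-sqrt(79), sqrt(79))
Maximum xy = 79 at (sqrt(79), sqrt(79)) and (-sqrt(79), -sqrt(79))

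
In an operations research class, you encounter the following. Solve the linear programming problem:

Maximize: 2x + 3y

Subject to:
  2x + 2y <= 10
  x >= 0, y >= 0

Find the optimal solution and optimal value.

The feasible region has vertices at [(0, 0), (5, 0), (0, 5)].
Checking objective 2x + 3y at each vertex:
  (0, 0): 2*0 + 3*0 = 0
  (5, 0): 2*5 + 3*0 = 10
  (0, 5): 2*0 + 3*5 = 15
Maximum is 15 at (0, 5).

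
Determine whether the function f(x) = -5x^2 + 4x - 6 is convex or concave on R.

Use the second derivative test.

f(x) = -5x^2 + 4x - 6
f'(x) = -10x + 4
f''(x) = -10
Since f''(x) = -10 < 0 for all x, f is concave on R.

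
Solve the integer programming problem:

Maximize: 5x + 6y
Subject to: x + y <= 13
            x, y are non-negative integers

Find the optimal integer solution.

Objective: 5x + 6y, constraint: x + y <= 13
Coefficient of y is 6 > coefficient of x is 5, so allocate the entire budget to y.
Optimal: x = 0, y = 13, value = 78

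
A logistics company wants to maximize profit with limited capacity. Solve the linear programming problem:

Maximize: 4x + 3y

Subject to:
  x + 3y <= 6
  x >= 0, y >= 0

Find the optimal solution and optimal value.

The feasible region has vertices at [(0, 0), (6, 0), (0, 2)].
Checking objective 4x + 3y at each vertex:
  (0, 0): 4*0 + 3*0 = 0
  (6, 0): 4*6 + 3*0 = 24
  (0, 2): 4*0 + 3*2 = 6
Maximum is 24 at (6, 0).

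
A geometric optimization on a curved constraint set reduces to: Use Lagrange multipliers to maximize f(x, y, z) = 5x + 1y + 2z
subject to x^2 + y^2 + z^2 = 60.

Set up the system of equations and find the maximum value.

Lagrange conditions: 5 = 2*lambda*x, 1 = 2*lambda*y, 2 = 2*lambda*z
So x:5 = y:1 = z:2, i.e. x = 5t, y = 1t, z = 2t
Constraint: t^2*(5^2 + 1^2 + 2^2) = 60
  t^2 * 30 = 60  =>  t = sqrt(2)
Maximum = 5*5t + 1*1t + 2*2t = 30*sqrt(2) = sqrt(1800)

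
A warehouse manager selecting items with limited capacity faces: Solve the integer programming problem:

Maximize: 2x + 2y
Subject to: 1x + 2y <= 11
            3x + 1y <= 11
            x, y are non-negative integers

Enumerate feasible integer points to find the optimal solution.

Constraint 1: 1x + 2y <= 11
Constraint 2: 3x + 1y <= 11
Feasible x range (need y >= 0): 0 <= x <= min(11/1, 11/3) => x in {0, ..., 3}.
Enumerate feasible integer points row by row (the coefficient of y is 2 > 0, so for each x the largest feasible y gives the best value):
  x = 0: y <= min((11 - 1*0)/2, (11 - 3*0)/1) => y in {0, ..., 5}; best 2*0 + 2*5 = 10
  x = 1: y <= min((11 - 1*1)/2, (11 - 3*1)/1) => y in {0, ..., 5}; best 2*1 + 2*5 = 12
  x = 2: y <= min((11 - 1*2)/2, (11 - 3*2)/1) => y in {0, ..., 4}; best 2*2 + 2*4 = 12
  x = 3: y <= min((11 - 1*3)/2, (11 - 3*3)/1) => y in {0, ..., 2}; best 2*3 + 2*2 = 10
The maximum 2x + 2y = 12 is achieved at x = 1, y = 5.
(The same value 12 is also attained at (2, 4).)
Check: 1*1 + 2*5 = 11 <= 11 and 3*1 + 1*5 = 8 <= 11.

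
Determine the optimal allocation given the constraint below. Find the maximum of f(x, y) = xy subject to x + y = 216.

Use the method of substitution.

Substitute y = 216 - x into f(x,y) = xy:
g(x) = x(216 - x) = 216x - x^2
g'(x) = 216 - 2x = 0  =>  x = 108
y = 216 - 108 = 108
Maximum value = 108 * 108 = 11664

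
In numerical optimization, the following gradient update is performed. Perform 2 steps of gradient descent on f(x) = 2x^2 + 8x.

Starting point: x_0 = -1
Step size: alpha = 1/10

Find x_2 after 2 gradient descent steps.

f(x) = 2x^2 + 8x, f'(x) = 4x + (8)
Step 1: f'(-1) = 4, x_1 = -1 - 1/10 * 4 = -7/5
Step 2: f'(-7/5) = 12/5, x_2 = -7/5 - 1/10 * 12/5 = -41/25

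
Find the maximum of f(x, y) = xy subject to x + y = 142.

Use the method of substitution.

Substitute y = 142 - x into f(x,y) = xy:
g(x) = x(142 - x) = 142x - x^2
g'(x) = 142 - 2x = 0  =>  x = 71
y = 142 - 71 = 71
Maximum value = 71 * 71 = 5041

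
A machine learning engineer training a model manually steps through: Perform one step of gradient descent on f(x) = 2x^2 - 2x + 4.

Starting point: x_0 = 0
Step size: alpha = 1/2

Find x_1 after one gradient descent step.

f(x) = 2x^2 - 2x + 4
f'(x) = 4x - 2
f'(0) = 4*0 + (-2) = -2
x_1 = x_0 - alpha * f'(x_0) = 0 - 1/2 * -2 = 1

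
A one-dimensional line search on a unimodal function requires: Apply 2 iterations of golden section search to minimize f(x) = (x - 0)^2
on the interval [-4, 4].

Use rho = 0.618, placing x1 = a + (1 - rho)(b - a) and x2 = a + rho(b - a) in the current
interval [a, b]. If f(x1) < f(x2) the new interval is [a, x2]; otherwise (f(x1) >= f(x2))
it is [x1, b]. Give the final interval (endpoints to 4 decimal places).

Golden section search for min of f(x) = (x - 0)^2 on [-4, 4].
Each step: x1 = a + (1 - rho)(b - a), x2 = a + rho(b - a); if f(x1) < f(x2) keep [a, x2], otherwise keep [x1, b].
Step 1: [-4.0000, 4.0000], x1=-0.9440 (f=0.8911), x2=0.9440 (f=0.8911); f(x1) = f(x2) (tie, not '<') => keep [-0.9440, 4.0000]
Step 2: [-0.9440, 4.0000], x1=0.9446 (f=0.8923), x2=2.1114 (f=4.4580); f(x1) < f(x2) => keep [-0.9440, 2.1114]
Final interval: [-0.9440, 2.1114]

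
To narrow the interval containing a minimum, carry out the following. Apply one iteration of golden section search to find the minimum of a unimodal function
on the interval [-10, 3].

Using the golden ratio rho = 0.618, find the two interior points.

Golden section search on [-10, 3].
Golden ratio rho = 0.618 (approx).
Interior points:
  x_1 = -10 + (1-0.618)*13 = -5.0340
  x_2 = -10 + 0.618*13 = -1.9660
Compare f(x_1) and f(x_2) to determine which subinterval to keep.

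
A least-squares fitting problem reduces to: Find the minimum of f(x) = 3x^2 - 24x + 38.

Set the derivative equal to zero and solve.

f(x) = 3x^2 - 24x + 38
f'(x) = 6x + (-24) = 0
x = 24/6 = 4
f(4) = -10
Since f''(x) = 6 > 0, this is a minimum.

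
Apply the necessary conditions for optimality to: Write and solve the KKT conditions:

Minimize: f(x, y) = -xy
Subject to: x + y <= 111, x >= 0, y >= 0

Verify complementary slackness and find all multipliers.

Problem: min -xy s.t. x + y <= 111 (multiplier lambda), x >= 0 (mu_x), y >= 0 (mu_y)
KKT stationarity: -y + lambda - mu_x = 0, -x + lambda - mu_y = 0, with lambda, mu_x, mu_y >= 0
Complementary slackness: lambda*(x + y - 111) = 0, mu_x*x = 0, mu_y*y = 0
If lambda = 0: y = -mu_x <= 0 and x = -mu_y <= 0 force x = y = 0 with f = 0; but x = y = 111/2 is feasible with f = -12321/4 < 0, so this is not the minimum. Hence lambda > 0 and x + y = 111.
Try x > 0, y > 0 (so mu_x = mu_y = 0): y = lambda, x = lambda => x = y = lambda
x + y = 111 => 2*lambda = 111 => lambda = 111/2
x* = y* = 111/2 > 0, consistent with mu_x = mu_y = 0.
(Any feasible point with x = 0 or y = 0 has f = 0 > -12321/4, so the minimum is not on those boundaries.)
min(-xy) = -12321/4 (i.e. max xy = 12321/4)
Multipliers: lambda = 111/2, mu_x = 0, mu_y = 0
Complementary slackness: lambda*(x + y - 111) = 111/2*(111/2 + 111/2 - 111) = 0, mu_x*x = 0*111/2 = 0, mu_y*y = 0*111/2 = 0. Satisfied.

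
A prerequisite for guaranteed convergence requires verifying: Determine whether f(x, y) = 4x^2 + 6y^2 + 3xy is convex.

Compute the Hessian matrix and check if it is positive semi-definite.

f(x,y) = 4x^2 + 6y^2 + 3xy
Hessian H = [[8, 3], [3, 12]]
trace(H) = 20, det(H) = 87
Eigenvalues: (20 +/- sqrt(52)) / 2 = 13.61, 6.394
Since both eigenvalues > 0, f is convex.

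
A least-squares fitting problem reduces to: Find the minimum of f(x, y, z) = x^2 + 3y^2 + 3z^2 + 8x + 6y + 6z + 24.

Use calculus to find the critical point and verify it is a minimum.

f(x,y,z) = x^2 + 3y^2 + 3z^2 + 8x + 6y + 6z + 24
df/dx = 2x + (8) = 0 => x = -4
df/dy = 6y + (6) = 0 => y = -1
df/dz = 6z + (6) = 0 => z = -1
f(-4,-1,-1) = 1*(-4)^2 + 3*(-1)^2 + 3*(-1)^2 + 8*(-4) + 6*(-1) + 6*(-1) + 24 = 2
Hessian is diagonal with entries 2, 6, 6 > 0, confirmed minimum.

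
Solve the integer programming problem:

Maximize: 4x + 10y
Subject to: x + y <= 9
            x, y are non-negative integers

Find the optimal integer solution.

Objective: 4x + 10y, constraint: x + y <= 9
Coefficient of y is 10 > coefficient of x is 4, so allocate the entire budget to y.
Optimal: x = 0, y = 9, value = 90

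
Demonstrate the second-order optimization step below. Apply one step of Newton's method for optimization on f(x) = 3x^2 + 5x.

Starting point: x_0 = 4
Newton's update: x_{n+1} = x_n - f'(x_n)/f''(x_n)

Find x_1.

f(x) = 3x^2 + 5x
f'(x) = 6x + (5), f''(x) = 6
Newton step: x_1 = x_0 - f'(x_0)/f''(x_0)
f'(4) = 29
x_1 = 4 - 29/6 = -5/6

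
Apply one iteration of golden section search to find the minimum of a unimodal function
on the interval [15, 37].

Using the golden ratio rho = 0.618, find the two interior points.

Golden section search on [15, 37].
Golden ratio rho = 0.618 (approx).
Interior points:
  x_1 = 15 + (1-0.618)*22 = 23.4040
  x_2 = 15 + 0.618*22 = 28.5960
Compare f(x_1) and f(x_2) to determine which subinterval to keep.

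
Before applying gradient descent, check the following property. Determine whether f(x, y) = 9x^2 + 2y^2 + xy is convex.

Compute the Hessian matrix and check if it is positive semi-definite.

f(x,y) = 9x^2 + 2y^2 + xy
Hessian H = [[18, 1], [1, 4]]
trace(H) = 22, det(H) = 71
Eigenvalues: (22 +/- sqrt(200)) / 2 = 18.07, 3.929
Since both eigenvalues > 0, f is convex.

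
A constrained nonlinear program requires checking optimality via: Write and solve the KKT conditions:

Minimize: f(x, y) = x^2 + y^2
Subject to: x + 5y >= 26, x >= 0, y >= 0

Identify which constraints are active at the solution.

KKT conditions for min x^2 + y^2 s.t. 1x + 5y >= 26, x >= 0, y >= 0:
Stationarity: 2x = mu*1 + mu_x, 2y = mu*5 + mu_y, with mu, mu_x, mu_y >= 0
Complementary slackness: mu*(x + 5y - 26) = 0, mu_x*x = 0, mu_y*y = 0
(0, 0) is infeasible (1*0 + 5*0 < 26), so if mu = 0 stationarity would force x = mu_x/2 >= 0, y = mu_y/2 >= 0 with mu_x*x = mu_y*y = 0, i.e. x = y = 0: contradiction. Hence mu > 0 and x + 5y = 26 is active.
Try x > 0, y > 0 (so mu_x = mu_y = 0): x = 1*mu/2, y = 5*mu/2
Substitute: 1*(1*mu/2) + 5*(5*mu/2) = 26
  mu*26/2 = 26 => mu = 2
x* = 1 > 0, y* = 5 > 0, consistent with mu_x = mu_y = 0.
f is convex and the constraints are linear, so this KKT point is the global minimum.
f* = 26
Active constraints: x + 5y >= 26 (holds with equality, mu = 2 > 0); x >= 0 and y >= 0 are inactive (mu_x = mu_y = 0).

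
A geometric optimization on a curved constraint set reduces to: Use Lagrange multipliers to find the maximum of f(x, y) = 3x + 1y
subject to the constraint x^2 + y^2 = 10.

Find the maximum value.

Set up Lagrange conditions: grad f = lambda * grad g
  3 = 2*lambda*x
  1 = 2*lambda*y
From these: x/y = 3/1, so x = 3t, y = 1t for some t.
Substitute into constraint: (3t)^2 + (1t)^2 = 10
  t^2 * 10 = 10
  t = sqrt(10/10)
Maximum = 3*x + 1*y = (3^2 + 1^2)*t = 10 * sqrt(10/10) = 10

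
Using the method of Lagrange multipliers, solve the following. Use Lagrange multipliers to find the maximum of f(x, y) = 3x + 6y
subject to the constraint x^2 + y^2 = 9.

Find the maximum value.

Set up Lagrange conditions: grad f = lambda * grad g
  3 = 2*lambda*x
  6 = 2*lambda*y
From these: x/y = 3/6, so x = 3t, y = 6t for some t.
Substitute into constraint: (3t)^2 + (6t)^2 = 9
  t^2 * 45 = 9
  t = sqrt(9/45)
Maximum = 3*x + 6*y = (3^2 + 6^2)*t = 45 * sqrt(9/45) = sqrt(405)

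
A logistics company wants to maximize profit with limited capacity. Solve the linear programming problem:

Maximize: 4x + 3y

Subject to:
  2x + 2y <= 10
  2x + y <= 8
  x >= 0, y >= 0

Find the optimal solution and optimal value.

Feasible vertices: (0, 0), (0, 5), (3, 2), (4, 0)
Objective 4x + 3y at each:
  (0, 0): 0
  (0, 5): 15
  (3, 2): 18
  (4, 0): 16
Maximum is 18 at (3, 2).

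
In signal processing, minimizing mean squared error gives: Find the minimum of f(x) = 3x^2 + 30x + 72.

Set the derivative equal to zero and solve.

f(x) = 3x^2 + 30x + 72
f'(x) = 6x + (30) = 0
x = -30/6 = -5
f(-5) = -3
Since f''(x) = 6 > 0, this is a minimum.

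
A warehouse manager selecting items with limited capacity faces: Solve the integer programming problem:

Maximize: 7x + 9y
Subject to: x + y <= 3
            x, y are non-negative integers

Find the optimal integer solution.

Objective: 7x + 9y, constraint: x + y <= 3
Coefficient of y is 9 > coefficient of x is 7, so allocate the entire budget to y.
Optimal: x = 0, y = 3, value = 27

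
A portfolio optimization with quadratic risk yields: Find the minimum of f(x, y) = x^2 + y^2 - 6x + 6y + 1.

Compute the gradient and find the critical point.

f(x,y) = x^2 + y^2 - 6x + 6y + 1
df/dx = 2x + (-6) = 0  =>  x = 3
df/dy = 2y + (6) = 0  =>  y = -3
f(3, -3) = 1*(3)^2 + 1*(-3)^2 + -6*(3) + 6*(-3) + 1 = -17
Hessian is diagonal with entries 2, 2 > 0, so this is a minimum.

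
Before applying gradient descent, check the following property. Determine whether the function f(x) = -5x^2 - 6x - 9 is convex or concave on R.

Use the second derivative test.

f(x) = -5x^2 - 6x - 9
f'(x) = -10x - 6
f''(x) = -10
Since f''(x) = -10 < 0 for all x, f is concave on R.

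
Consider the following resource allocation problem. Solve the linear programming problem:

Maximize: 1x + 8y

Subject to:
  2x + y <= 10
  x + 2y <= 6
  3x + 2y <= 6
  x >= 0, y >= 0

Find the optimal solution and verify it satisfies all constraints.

Feasible vertices: (0, 0), (0, 3), (2, 0)
Objective 1x + 8y at each vertex:
  (0, 0): 0
  (0, 3): 24
  (2, 0): 2
Maximum is 24 at (0, 3).
Verify constraints at (x, y) = (0, 3):
  2*0 + 1*3 = 3 <= 10
  1*0 + 2*3 = 6 <= 6 (active)
  3*0 + 2*3 = 6 <= 6 (active)
  x = 0 >= 0, y = 3 >= 0. All constraints satisfied.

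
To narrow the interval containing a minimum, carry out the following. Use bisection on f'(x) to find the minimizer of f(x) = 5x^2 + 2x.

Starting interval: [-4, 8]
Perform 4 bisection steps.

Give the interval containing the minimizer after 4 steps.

Finding critical point of f(x) = 5x^2 + 2x using bisection on f'(x) = 10x + 2.
f'(x) = 0 when x = -1/5.
Starting interval: [-4, 8]
Step 1: mid = 2, f'(mid) = 22, new interval = [-4, 2]
Step 2: mid = -1, f'(mid) = -8, new interval = [-1, 2]
Step 3: mid = 1/2, f'(mid) = 7, new interval = [-1, 1/2]
Step 4: mid = -1/4, f'(mid) = -1/2, new interval = [-1/4, 1/2]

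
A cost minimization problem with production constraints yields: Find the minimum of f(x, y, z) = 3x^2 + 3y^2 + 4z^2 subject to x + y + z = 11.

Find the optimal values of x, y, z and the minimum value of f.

Using Lagrange multipliers on f = 3x^2 + 3y^2 + 4z^2 with constraint x + y + z = 11:
Conditions: 2*3*x = lambda, 2*3*y = lambda, 2*4*z = lambda
So x = lambda/6, y = lambda/6, z = lambda/8
Substituting into constraint: lambda * (11/24) = 11
lambda = 24
x = 4, y = 4, z = 3
Minimum value = 132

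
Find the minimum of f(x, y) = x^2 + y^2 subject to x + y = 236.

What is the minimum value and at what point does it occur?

Substitute y = 236 - x into f(x,y) = x^2 + y^2:
g(x) = x^2 + (236 - x)^2 = 2x^2 - 472x + 55696
g'(x) = 4x - 472 = 0  =>  x = 118
y = 236 - 118 = 118
Minimum value = 118^2 + 118^2 = 27848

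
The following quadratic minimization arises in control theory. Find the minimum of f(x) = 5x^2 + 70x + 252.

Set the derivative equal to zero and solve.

f(x) = 5x^2 + 70x + 252
f'(x) = 10x + (70) = 0
x = -70/10 = -7
f(-7) = 7
Since f''(x) = 10 > 0, this is a minimum.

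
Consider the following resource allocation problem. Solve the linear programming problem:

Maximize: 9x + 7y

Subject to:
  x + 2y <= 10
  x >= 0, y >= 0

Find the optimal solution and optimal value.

The feasible region has vertices at [(0, 0), (10, 0), (0, 5)].
Checking objective 9x + 7y at each vertex:
  (0, 0): 9*0 + 7*0 = 0
  (10, 0): 9*10 + 7*0 = 90
  (0, 5): 9*0 + 7*5 = 35
Maximum is 90 at (10, 0).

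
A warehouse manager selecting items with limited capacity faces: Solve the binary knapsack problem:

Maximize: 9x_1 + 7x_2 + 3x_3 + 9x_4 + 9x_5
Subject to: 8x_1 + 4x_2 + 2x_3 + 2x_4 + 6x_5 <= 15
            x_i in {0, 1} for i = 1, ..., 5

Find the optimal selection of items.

Items: item 1 (v=9, w=8), item 2 (v=7, w=4), item 3 (v=3, w=2), item 4 (v=9, w=2), item 5 (v=9, w=6)
Capacity: 15
Checking all 32 subsets (w = total weight, v = total value):
  {}: w = 0, v = 0
  {1}: w = 8, v = 9
  {2}: w = 4, v = 7
  {3}: w = 2, v = 3
  {4}: w = 2, v = 9
  {5}: w = 6, v = 9
  {1, 2}: w = 12, v = 16
  {1, 3}: w = 10, v = 12
  {1, 4}: w = 10, v = 18
  {1, 5}: w = 14, v = 18
  {2, 3}: w = 6, v = 10
  {2, 4}: w = 6, v = 16
  {2, 5}: w = 10, v = 16
  {3, 4}: w = 4, v = 12
  {3, 5}: w = 8, v = 12
  {4, 5}: w = 8, v = 18
  {1, 2, 3}: w = 14, v = 19
  {1, 2, 4}: w = 14, v = 25
  {1, 2, 5}: w = 18 > 15, infeasible
  {1, 3, 4}: w = 12, v = 21
  {1, 3, 5}: w = 16 > 15, infeasible
  {1, 4, 5}: w = 16 > 15, infeasible
  {2, 3, 4}: w = 8, v = 19
  {2, 3, 5}: w = 12, v = 19
  {2, 4, 5}: w = 12, v = 25
  {3, 4, 5}: w = 10, v = 21
  {1, 2, 3, 4}: w = 16 > 15, infeasible
  {1, 2, 3, 5}: w = 20 > 15, infeasible
  {1, 2, 4, 5}: w = 20 > 15, infeasible
  {1, 3, 4, 5}: w = 18 > 15, infeasible
  {2, 3, 4, 5}: w = 14, v = 28
  {1, 2, 3, 4, 5}: w = 22 > 15, infeasible
Best feasible subset: items [2, 3, 4, 5]
Total weight: 14 <= 15, total value: 28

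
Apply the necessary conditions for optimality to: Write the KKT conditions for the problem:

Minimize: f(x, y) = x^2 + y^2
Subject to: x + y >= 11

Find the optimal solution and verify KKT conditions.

KKT conditions for min x^2 + y^2 s.t. x + y >= 11:
Stationarity: 2x = mu, 2y = mu
So x = y = mu/2.
Complementary slackness: mu*(x + y - 11) = 0
Primal feasibility: x + y >= 11; dual feasibility: mu >= 0
If mu = 0 then x = y = 0, but 0 + 0 < 11 is infeasible, so the constraint is active.
Constraint active: x + y = 2*(mu/2) = 11 => mu = 11
x = y = 11/2, f = 121/2
Verify: stationarity 2*(11/2) = 11 = mu; primal 11/2 + 11/2 = 11 >= 11; dual mu = 11 >= 0; complementary slackness 11*(11 - 11) = 0. All KKT conditions hold.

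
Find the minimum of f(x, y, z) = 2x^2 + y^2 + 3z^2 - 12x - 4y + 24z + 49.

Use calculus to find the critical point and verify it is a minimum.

f(x,y,z) = 2x^2 + y^2 + 3z^2 - 12x - 4y + 24z + 49
df/dx = 4x + (-12) = 0 => x = 3
df/dy = 2y + (-4) = 0 => y = 2
df/dz = 6z + (24) = 0 => z = -4
f(3,2,-4) = 2*(3)^2 + 1*(2)^2 + 3*(-4)^2 + -12*(3) + -4*(2) + 24*(-4) + 49 = -21
Hessian is diagonal with entries 4, 2, 6 > 0, confirmed minimum.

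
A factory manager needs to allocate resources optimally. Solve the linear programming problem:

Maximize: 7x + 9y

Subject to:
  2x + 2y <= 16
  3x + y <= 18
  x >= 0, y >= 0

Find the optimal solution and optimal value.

Feasible vertices: (0, 0), (0, 8), (5, 3), (6, 0)
Objective 7x + 9y at each:
  (0, 0): 0
  (0, 8): 72
  (5, 3): 62
  (6, 0): 42
Maximum is 72 at (0, 8).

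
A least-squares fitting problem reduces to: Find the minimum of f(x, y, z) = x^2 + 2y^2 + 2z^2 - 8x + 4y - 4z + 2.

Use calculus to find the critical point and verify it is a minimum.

f(x,y,z) = x^2 + 2y^2 + 2z^2 - 8x + 4y - 4z + 2
df/dx = 2x + (-8) = 0 => x = 4
df/dy = 4y + (4) = 0 => y = -1
df/dz = 4z + (-4) = 0 => z = 1
f(4,-1,1) = 1*(4)^2 + 2*(-1)^2 + 2*(1)^2 + -8*(4) + 4*(-1) + -4*(1) + 2 = -18
Hessian is diagonal with entries 2, 4, 4 > 0, confirmed minimum.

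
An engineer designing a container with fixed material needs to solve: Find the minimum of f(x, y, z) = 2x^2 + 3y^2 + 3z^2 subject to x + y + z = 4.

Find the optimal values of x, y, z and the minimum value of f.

Using Lagrange multipliers on f = 2x^2 + 3y^2 + 3z^2 with constraint x + y + z = 4:
Conditions: 2*2*x = lambda, 2*3*y = lambda, 2*3*z = lambda
So x = lambda/4, y = lambda/6, z = lambda/6
Substituting into constraint: lambda * (7/12) = 4
lambda = 48/7
x = 12/7, y = 8/7, z = 8/7
Minimum value = 96/7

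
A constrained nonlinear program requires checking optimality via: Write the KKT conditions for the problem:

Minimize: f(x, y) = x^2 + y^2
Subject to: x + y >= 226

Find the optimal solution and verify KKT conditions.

KKT conditions for min x^2 + y^2 s.t. x + y >= 226:
Stationarity: 2x = mu, 2y = mu
So x = y = mu/2.
Complementary slackness: mu*(x + y - 226) = 0
Primal feasibility: x + y >= 226; dual feasibility: mu >= 0
If mu = 0 then x = y = 0, but 0 + 0 < 226 is infeasible, so the constraint is active.
Constraint active: x + y = 2*(mu/2) = 226 => mu = 226
x = y = 113, f = 25538
Verify: stationarity 2*113 = 226 = mu; primal 113 + 113 = 226 >= 226; dual mu = 226 >= 0; complementary slackness 226*(226 - 226) = 0. All KKT conditions hold.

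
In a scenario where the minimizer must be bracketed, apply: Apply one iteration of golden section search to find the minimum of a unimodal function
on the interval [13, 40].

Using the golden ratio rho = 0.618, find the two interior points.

Golden section search on [13, 40].
Golden ratio rho = 0.618 (approx).
Interior points:
  x_1 = 13 + (1-0.618)*27 = 23.3140
  x_2 = 13 + 0.618*27 = 29.6860
Compare f(x_1) and f(x_2) to determine which subinterval to keep.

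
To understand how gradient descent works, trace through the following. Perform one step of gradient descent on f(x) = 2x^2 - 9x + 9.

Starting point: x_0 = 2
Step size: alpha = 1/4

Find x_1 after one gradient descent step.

f(x) = 2x^2 - 9x + 9
f'(x) = 4x - 9
f'(2) = 4*2 + (-9) = -1
x_1 = x_0 - alpha * f'(x_0) = 2 - 1/4 * -1 = 9/4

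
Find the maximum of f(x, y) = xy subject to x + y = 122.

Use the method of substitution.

Substitute y = 122 - x into f(x,y) = xy:
g(x) = x(122 - x) = 122x - x^2
g'(x) = 122 - 2x = 0  =>  x = 61
y = 122 - 61 = 61
Maximum value = 61 * 61 = 3721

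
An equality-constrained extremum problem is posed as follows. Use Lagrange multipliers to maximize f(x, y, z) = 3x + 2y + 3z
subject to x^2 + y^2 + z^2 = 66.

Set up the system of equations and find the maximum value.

Lagrange conditions: 3 = 2*lambda*x, 2 = 2*lambda*y, 3 = 2*lambda*z
So x:3 = y:2 = z:3, i.e. x = 3t, y = 2t, z = 3t
Constraint: t^2*(3^2 + 2^2 + 3^2) = 66
  t^2 * 22 = 66  =>  t = sqrt(3)
Maximum = 3*3t + 2*2t + 3*3t = 22*sqrt(3) = sqrt(1452)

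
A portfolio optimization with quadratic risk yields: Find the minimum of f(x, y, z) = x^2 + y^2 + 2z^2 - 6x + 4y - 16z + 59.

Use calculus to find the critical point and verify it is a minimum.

f(x,y,z) = x^2 + y^2 + 2z^2 - 6x + 4y - 16z + 59
df/dx = 2x + (-6) = 0 => x = 3
df/dy = 2y + (4) = 0 => y = -2
df/dz = 4z + (-16) = 0 => z = 4
f(3,-2,4) = 1*(3)^2 + 1*(-2)^2 + 2*(4)^2 + -6*(3) + 4*(-2) + -16*(4) + 59 = 14
Hessian is diagonal with entries 2, 2, 4 > 0, confirmed minimum.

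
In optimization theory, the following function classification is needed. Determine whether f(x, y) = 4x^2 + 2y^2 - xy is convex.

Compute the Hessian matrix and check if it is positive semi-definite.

f(x,y) = 4x^2 + 2y^2 - xy
Hessian H = [[8, -1], [-1, 4]]
trace(H) = 12, det(H) = 31
Eigenvalues: (12 +/- sqrt(20)) / 2 = 8.236, 3.764
Since both eigenvalues > 0, f is convex.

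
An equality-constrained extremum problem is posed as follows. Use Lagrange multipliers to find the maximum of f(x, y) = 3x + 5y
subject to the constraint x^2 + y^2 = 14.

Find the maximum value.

Set up Lagrange conditions: grad f = lambda * grad g
  3 = 2*lambda*x
  5 = 2*lambda*y
From these: x/y = 3/5, so x = 3t, y = 5t for some t.
Substitute into constraint: (3t)^2 + (5t)^2 = 14
  t^2 * 34 = 14
  t = sqrt(14/34)
Maximum = 3*x + 5*y = (3^2 + 5^2)*t = 34 * sqrt(14/34) = sqrt(476)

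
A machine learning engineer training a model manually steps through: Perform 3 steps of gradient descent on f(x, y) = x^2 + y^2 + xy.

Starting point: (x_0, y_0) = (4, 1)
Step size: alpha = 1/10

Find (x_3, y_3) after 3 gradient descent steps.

f(x,y) = x^2 + y^2 + xy
grad_x = 2x + 1y, grad_y = 2y + 1x
Step 1: grad = (9, 6), (31/10, 2/5)
Step 2: grad = (33/5, 39/10), (61/25, 1/100)
Step 3: grad = (489/100, 123/50), (1951/1000, -59/250)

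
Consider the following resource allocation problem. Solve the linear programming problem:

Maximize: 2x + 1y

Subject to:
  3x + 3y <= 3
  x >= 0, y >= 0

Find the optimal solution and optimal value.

The feasible region has vertices at [(0, 0), (1, 0), (0, 1)].
Checking objective 2x + 1y at each vertex:
  (0, 0): 2*0 + 1*0 = 0
  (1, 0): 2*1 + 1*0 = 2
  (0, 1): 2*0 + 1*1 = 1
Maximum is 2 at (1, 0).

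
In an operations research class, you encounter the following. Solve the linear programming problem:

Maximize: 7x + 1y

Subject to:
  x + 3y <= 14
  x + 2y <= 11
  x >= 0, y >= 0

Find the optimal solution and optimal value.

Feasible vertices: (0, 0), (0, 14/3), (5, 3), (11, 0)
Objective 7x + 1y at each:
  (0, 0): 0
  (0, 14/3): 14/3
  (5, 3): 38
  (11, 0): 77
Maximum is 77 at (11, 0).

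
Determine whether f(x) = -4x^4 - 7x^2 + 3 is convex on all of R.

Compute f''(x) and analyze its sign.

f(x) = -4x^4 - 7x^2 + 3
f'(x) = -16x^3 + -14x
f''(x) = -48x^2 + -14
f''(x) = -48x^2 + -14 <= -14 < 0 for all x
Therefore, f is concave on R.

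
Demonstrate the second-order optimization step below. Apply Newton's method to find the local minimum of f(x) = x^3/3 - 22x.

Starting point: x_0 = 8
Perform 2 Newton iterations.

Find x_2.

f(x) = x^3/3 - 22x
f'(x) = x^2 - 22, f''(x) = 2x
Newton update: x_{n+1} = x_n - (x_n^2 - 22)/(2*x_n)
Step 1: x_0 = 8, f'=42, f''=16, x_1 = 43/8
Step 2: x_1 = 43/8, f'=441/64, f''=43/4, x_2 = 3257/688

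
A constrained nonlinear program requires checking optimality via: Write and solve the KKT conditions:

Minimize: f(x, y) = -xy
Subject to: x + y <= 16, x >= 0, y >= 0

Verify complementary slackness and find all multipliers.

Problem: min -xy s.t. x + y <= 16 (multiplier lambda), x >= 0 (mu_x), y >= 0 (mu_y)
KKT stationarity: -y + lambda - mu_x = 0, -x + lambda - mu_y = 0, with lambda, mu_x, mu_y >= 0
Complementary slackness: lambda*(x + y - 16) = 0, mu_x*x = 0, mu_y*y = 0
If lambda = 0: y = -mu_x <= 0 and x = -mu_y <= 0 force x = y = 0 with f = 0; but x = y = 8 is feasible with f = -64 < 0, so this is not the minimum. Hence lambda > 0 and x + y = 16.
Try x > 0, y > 0 (so mu_x = mu_y = 0): y = lambda, x = lambda => x = y = lambda
x + y = 16 => 2*lambda = 16 => lambda = 8
x* = y* = 8 > 0, consistent with mu_x = mu_y = 0.
(Any feasible point with x = 0 or y = 0 has f = 0 > -64, so the minimum is not on those boundaries.)
min(-xy) = -64 (i.e. max xy = 64)
Multipliers: lambda = 8, mu_x = 0, mu_y = 0
Complementary slackness: lambda*(x + y - 16) = 8*(8 + 8 - 16) = 0, mu_x*x = 0*8 = 0, mu_y*y = 0*8 = 0. Satisfied.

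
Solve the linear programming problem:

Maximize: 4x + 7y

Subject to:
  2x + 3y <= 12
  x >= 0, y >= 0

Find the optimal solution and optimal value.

The feasible region has vertices at [(0, 0), (6, 0), (0, 4)].
Checking objective 4x + 7y at each vertex:
  (0, 0): 4*0 + 7*0 = 0
  (6, 0): 4*6 + 7*0 = 24
  (0, 4): 4*0 + 7*4 = 28
Maximum is 28 at (0, 4).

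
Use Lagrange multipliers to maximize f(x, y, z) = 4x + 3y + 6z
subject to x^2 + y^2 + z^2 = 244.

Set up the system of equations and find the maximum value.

Lagrange conditions: 4 = 2*lambda*x, 3 = 2*lambda*y, 6 = 2*lambda*z
So x:4 = y:3 = z:6, i.e. x = 4t, y = 3t, z = 6t
Constraint: t^2*(4^2 + 3^2 + 6^2) = 244
  t^2 * 61 = 244  =>  t = sqrt(4)
Maximum = 4*4t + 3*3t + 6*6t = 61*sqrt(4) = 122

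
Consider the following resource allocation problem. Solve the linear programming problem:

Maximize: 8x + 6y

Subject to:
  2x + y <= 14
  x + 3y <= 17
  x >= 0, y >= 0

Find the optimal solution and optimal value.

Feasible vertices: (0, 0), (0, 17/3), (5, 4), (7, 0)
Objective 8x + 6y at each:
  (0, 0): 0
  (0, 17/3): 34
  (5, 4): 64
  (7, 0): 56
Maximum is 64 at (5, 4).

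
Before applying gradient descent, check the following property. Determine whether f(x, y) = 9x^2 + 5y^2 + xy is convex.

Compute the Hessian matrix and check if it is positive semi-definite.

f(x,y) = 9x^2 + 5y^2 + xy
Hessian H = [[18, 1], [1, 10]]
trace(H) = 28, det(H) = 179
Eigenvalues: (28 +/- sqrt(68)) / 2 = 18.12, 9.877
Since both eigenvalues > 0, f is convex.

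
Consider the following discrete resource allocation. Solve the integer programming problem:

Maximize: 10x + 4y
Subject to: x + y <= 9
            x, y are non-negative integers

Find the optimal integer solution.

Objective: 10x + 4y, constraint: x + y <= 9
Coefficient of x is 10 >= coefficient of y is 4, so allocate the entire budget to x.
Optimal: x = 9, y = 0, value = 90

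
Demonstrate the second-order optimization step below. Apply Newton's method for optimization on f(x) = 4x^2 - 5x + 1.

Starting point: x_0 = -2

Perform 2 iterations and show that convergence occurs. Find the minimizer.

f(x) = 4x^2 - 5x + 1, f'(x) = 8x + (-5), f''(x) = 8
Step 1: f'(-2) = -21, x_1 = -2 - -21/8 = 5/8
Step 2: f'(5/8) = 0, x_2 = 5/8 (converged)
Newton's method converges in 1 step for quadratics.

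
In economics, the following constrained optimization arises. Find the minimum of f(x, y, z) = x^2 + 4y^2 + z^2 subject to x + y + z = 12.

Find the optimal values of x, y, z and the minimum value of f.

Using Lagrange multipliers on f = x^2 + 4y^2 + z^2 with constraint x + y + z = 12:
Conditions: 2*1*x = lambda, 2*4*y = lambda, 2*1*z = lambda
So x = lambda/2, y = lambda/8, z = lambda/2
Substituting into constraint: lambda * (9/8) = 12
lambda = 32/3
x = 16/3, y = 4/3, z = 16/3
Minimum value = 64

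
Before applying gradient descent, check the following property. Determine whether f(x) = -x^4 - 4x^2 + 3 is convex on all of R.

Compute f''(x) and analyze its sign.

f(x) = -x^4 - 4x^2 + 3
f'(x) = -4x^3 + -8x
f''(x) = -12x^2 + -8
f''(x) = -12x^2 + -8 <= -8 < 0 for all x
Therefore, f is concave on R.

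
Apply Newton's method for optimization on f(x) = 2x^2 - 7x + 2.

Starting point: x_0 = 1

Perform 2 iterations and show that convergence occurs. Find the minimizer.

f(x) = 2x^2 - 7x + 2, f'(x) = 4x + (-7), f''(x) = 4
Step 1: f'(1) = -3, x_1 = 1 - -3/4 = 7/4
Step 2: f'(7/4) = 0, x_2 = 7/4 (converged)
Newton's method converges in 1 step for quadratics.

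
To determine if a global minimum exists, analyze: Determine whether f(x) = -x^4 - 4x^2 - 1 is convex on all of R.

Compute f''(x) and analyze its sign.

f(x) = -x^4 - 4x^2 - 1
f'(x) = -4x^3 + -8x
f''(x) = -12x^2 + -8
f''(x) = -12x^2 + -8 <= -8 < 0 for all x
Therefore, f is concave on R.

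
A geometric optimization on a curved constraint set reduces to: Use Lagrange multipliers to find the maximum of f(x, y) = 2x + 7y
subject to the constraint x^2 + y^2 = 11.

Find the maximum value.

Set up Lagrange conditions: grad f = lambda * grad g
  2 = 2*lambda*x
  7 = 2*lambda*y
From these: x/y = 2/7, so x = 2t, y = 7t for some t.
Substitute into constraint: (2t)^2 + (7t)^2 = 11
  t^2 * 53 = 11
  t = sqrt(11/53)
Maximum = 2*x + 7*y = (2^2 + 7^2)*t = 53 * sqrt(11/53) = sqrt(583)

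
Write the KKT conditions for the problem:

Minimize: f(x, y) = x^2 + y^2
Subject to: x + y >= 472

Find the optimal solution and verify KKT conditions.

KKT conditions for min x^2 + y^2 s.t. x + y >= 472:
Stationarity: 2x = mu, 2y = mu
So x = y = mu/2.
Complementary slackness: mu*(x + y - 472) = 0
Primal feasibility: x + y >= 472; dual feasibility: mu >= 0
If mu = 0 then x = y = 0, but 0 + 0 < 472 is infeasible, so the constraint is active.
Constraint active: x + y = 2*(mu/2) = 472 => mu = 472
x = y = 236, f = 111392
Verify: stationarity 2*236 = 472 = mu; primal 236 + 236 = 472 >= 472; dual mu = 472 >= 0; complementary slackness 472*(472 - 472) = 0. All KKT conditions hold.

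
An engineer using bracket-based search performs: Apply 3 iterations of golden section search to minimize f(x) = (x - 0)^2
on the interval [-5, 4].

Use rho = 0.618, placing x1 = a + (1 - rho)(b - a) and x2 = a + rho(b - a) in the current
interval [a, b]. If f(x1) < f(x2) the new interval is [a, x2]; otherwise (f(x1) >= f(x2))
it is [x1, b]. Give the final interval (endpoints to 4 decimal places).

Golden section search for min of f(x) = (x - 0)^2 on [-5, 4].
Each step: x1 = a + (1 - rho)(b - a), x2 = a + rho(b - a); if f(x1) < f(x2) keep [a, x2], otherwise keep [x1, b].
Step 1: [-5.0000, 4.0000], x1=-1.5620 (f=2.4398), x2=0.5620 (f=0.3158); f(x1) > f(x2) => keep [-1.5620, 4.0000]
Step 2: [-1.5620, 4.0000], x1=0.5627 (f=0.3166), x2=1.8753 (f=3.5168); f(x1) < f(x2) => keep [-1.5620, 1.8753]
Step 3: [-1.5620, 1.8753], x1=-0.2489 (f=0.0620), x2=0.5623 (f=0.3161); f(x1) < f(x2) => keep [-1.5620, 0.5623]
Final interval: [-1.5620, 0.5623]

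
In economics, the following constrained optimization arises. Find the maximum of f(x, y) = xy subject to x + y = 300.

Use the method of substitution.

Substitute y = 300 - x into f(x,y) = xy:
g(x) = x(300 - x) = 300x - x^2
g'(x) = 300 - 2x = 0  =>  x = 150
y = 300 - 150 = 150
Maximum value = 150 * 150 = 22500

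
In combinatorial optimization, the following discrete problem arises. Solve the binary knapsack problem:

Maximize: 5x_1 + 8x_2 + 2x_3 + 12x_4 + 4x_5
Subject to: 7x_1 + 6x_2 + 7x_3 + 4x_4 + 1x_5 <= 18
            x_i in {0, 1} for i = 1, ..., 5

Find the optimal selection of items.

Items: item 1 (v=5, w=7), item 2 (v=8, w=6), item 3 (v=2, w=7), item 4 (v=12, w=4), item 5 (v=4, w=1)
Capacity: 18
Checking all 32 subsets (w = total weight, v = total value):
  {}: w = 0, v = 0
  {1}: w = 7, v = 5
  {2}: w = 6, v = 8
  {3}: w = 7, v = 2
  {4}: w = 4, v = 12
  {5}: w = 1, v = 4
  {1, 2}: w = 13, v = 13
  {1, 3}: w = 14, v = 7
  {1, 4}: w = 11, v = 17
  {1, 5}: w = 8, v = 9
  {2, 3}: w = 13, v = 10
  {2, 4}: w = 10, v = 20
  {2, 5}: w = 7, v = 12
  {3, 4}: w = 11, v = 14
  {3, 5}: w = 8, v = 6
  {4, 5}: w = 5, v = 16
  {1, 2, 3}: w = 20 > 18, infeasible
  {1, 2, 4}: w = 17, v = 25
  {1, 2, 5}: w = 14, v = 17
  {1, 3, 4}: w = 18, v = 19
  {1, 3, 5}: w = 15, v = 11
  {1, 4, 5}: w = 12, v = 21
  {2, 3, 4}: w = 17, v = 22
  {2, 3, 5}: w = 14, v = 14
  {2, 4, 5}: w = 11, v = 24
  {3, 4, 5}: w = 12, v = 18
  {1, 2, 3, 4}: w = 24 > 18, infeasible
  {1, 2, 3, 5}: w = 21 > 18, infeasible
  {1, 2, 4, 5}: w = 18, v = 29
  {1, 3, 4, 5}: w = 19 > 18, infeasible
  {2, 3, 4, 5}: w = 18, v = 26
  {1, 2, 3, 4, 5}: w = 25 > 18, infeasible
Best feasible subset: items [1, 2, 4, 5]
Total weight: 18 <= 18, total value: 29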